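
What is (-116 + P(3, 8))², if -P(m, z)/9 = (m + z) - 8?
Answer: 20449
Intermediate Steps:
P(m, z) = 72 - 9*m - 9*z (P(m, z) = -9*((m + z) - 8) = -9*(-8 + m + z) = 72 - 9*m - 9*z)
(-116 + P(3, 8))² = (-116 + (72 - 9*3 - 9*8))² = (-116 + (72 - 27 - 72))² = (-116 - 27)² = (-143)² = 20449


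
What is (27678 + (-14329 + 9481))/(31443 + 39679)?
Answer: 11415/35561 ≈ 0.32100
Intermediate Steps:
(27678 + (-14329 + 9481))/(31443 + 39679) = (27678 - 4848)/71122 = 22830*(1/71122) = 11415/35561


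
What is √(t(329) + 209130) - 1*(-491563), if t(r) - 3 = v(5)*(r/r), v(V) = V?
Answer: 491563 + √209138 ≈ 4.9202e+5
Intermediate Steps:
t(r) = 8 (t(r) = 3 + 5*(r/r) = 3 + 5*1 = 3 + 5 = 8)
√(t(329) + 209130) - 1*(-491563) = √(8 + 209130) - 1*(-491563) = √209138 + 491563 = 491563 + √209138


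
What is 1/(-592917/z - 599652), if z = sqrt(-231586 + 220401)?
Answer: -745234180/446920227679681 - 197639*I*sqrt(11185)/1340760683039043 ≈ -1.6675e-6 - 1.559e-8*I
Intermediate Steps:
z = I*sqrt(11185) (z = sqrt(-11185) = I*sqrt(11185) ≈ 105.76*I)
1/(-592917/z - 599652) = 1/(-592917*(-I*sqrt(11185)/11185) - 599652) = 1/(-(-592917)*I*sqrt(11185)/11185 - 599652) = 1/(592917*I*sqrt(11185)/11185 - 599652) = 1/(-599652 + 592917*I*sqrt(11185)/11185)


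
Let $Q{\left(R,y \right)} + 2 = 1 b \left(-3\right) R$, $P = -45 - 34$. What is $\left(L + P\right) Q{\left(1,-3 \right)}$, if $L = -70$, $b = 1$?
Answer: $745$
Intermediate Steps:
$P = -79$ ($P = -45 - 34 = -79$)
$Q{\left(R,y \right)} = -2 - 3 R$ ($Q{\left(R,y \right)} = -2 + 1 \cdot 1 \left(-3\right) R = -2 + 1 \left(-3\right) R = -2 - 3 R$)
$\left(L + P\right) Q{\left(1,-3 \right)} = \left(-70 - 79\right) \left(-2 - 3\right) = - 149 \left(-2 - 3\right) = \left(-149\right) \left(-5\right) = 745$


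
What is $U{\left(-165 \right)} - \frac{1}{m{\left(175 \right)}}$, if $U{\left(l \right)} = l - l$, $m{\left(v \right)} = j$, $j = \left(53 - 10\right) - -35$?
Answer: $- \frac{1}{78} \approx -0.012821$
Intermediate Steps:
$j = 78$ ($j = 43 + 35 = 78$)
$m{\left(v \right)} = 78$
$U{\left(l \right)} = 0$
$U{\left(-165 \right)} - \frac{1}{m{\left(175 \right)}} = 0 - \frac{1}{78} = - \frac{1}{78}$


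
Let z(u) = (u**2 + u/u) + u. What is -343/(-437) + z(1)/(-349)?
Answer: 118396/152513 ≈ 0.77630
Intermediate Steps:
z(u) = 1 + u + u**2 (z(u) = (u**2 + 1) + u = (1 + u**2) + u = 1 + u + u**2)
-343/(-437) + z(1)/(-349) = -343/(-437) + (1 + 1 + 1**2)/(-349) = -343*(-1/437) + (1 + 1 + 1)*(-1/349) = 343/437 + 3*(-1/349) = 343/437 - 3/349 = 118396/152513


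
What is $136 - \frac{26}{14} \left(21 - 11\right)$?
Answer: $- \frac{17680}{7} \approx -2525.7$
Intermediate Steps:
$136 - \frac{26}{14} \left(21 - 11\right) = 136 \left(-26\right) \frac{1}{14} \cdot 10 = 136 \left(\left(- \frac{13}{7}\right) 10\right) = 136 \left(- \frac{130}{7}\right) = - \frac{17680}{7}$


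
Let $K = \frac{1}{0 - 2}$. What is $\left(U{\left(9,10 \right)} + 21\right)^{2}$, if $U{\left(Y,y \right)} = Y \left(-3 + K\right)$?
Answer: $\frac{441}{4} \approx 110.25$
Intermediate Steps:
$K = - \frac{1}{2}$ ($K = \frac{1}{-2} = - \frac{1}{2} \approx -0.5$)
$U{\left(Y,y \right)} = - \frac{7 Y}{2}$ ($U{\left(Y,y \right)} = Y \left(-3 - \frac{1}{2}\right) = Y \left(- \frac{7}{2}\right) = - \frac{7 Y}{2}$)
$\left(U{\left(9,10 \right)} + 21\right)^{2} = \left(\left(- \frac{7}{2}\right) 9 + 21\right)^{2} = \left(- \frac{63}{2} + 21\right)^{2} = \left(- \frac{21}{2}\right)^{2} = \frac{441}{4}$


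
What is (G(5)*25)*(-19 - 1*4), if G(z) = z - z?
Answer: 0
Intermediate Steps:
G(z) = 0
(G(5)*25)*(-19 - 1*4) = (0*25)*(-19 - 1*4) = 0*(-19 - 4) = 0*(-23) = 0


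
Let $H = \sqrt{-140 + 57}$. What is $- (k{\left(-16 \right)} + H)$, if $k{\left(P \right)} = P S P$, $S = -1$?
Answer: $256 - i \sqrt{83} \approx 256.0 - 9.1104 i$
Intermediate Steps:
$k{\left(P \right)} = - P^{2}$ ($k{\left(P \right)} = P \left(-1\right) P = - P P = - P^{2}$)
$H = i \sqrt{83}$ ($H = \sqrt{-83} = i \sqrt{83} \approx 9.1104 i$)
$- (k{\left(-16 \right)} + H) = - (- \left(-16\right)^{2} + i \sqrt{83}) = - (\left(-1\right) 256 + i \sqrt{83}) = - (-256 + i \sqrt{83}) = 256 - i \sqrt{83}$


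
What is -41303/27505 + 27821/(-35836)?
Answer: -2245350913/985669180 ≈ -2.2780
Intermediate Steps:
-41303/27505 + 27821/(-35836) = -41303*1/27505 + 27821*(-1/35836) = -41303/27505 - 27821/35836 = -2245350913/985669180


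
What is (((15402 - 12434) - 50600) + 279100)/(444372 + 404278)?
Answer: 115734/424325 ≈ 0.27275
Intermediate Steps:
(((15402 - 12434) - 50600) + 279100)/(444372 + 404278) = ((2968 - 50600) + 279100)/848650 = (-47632 + 279100)*(1/848650) = 231468*(1/848650) = 115734/424325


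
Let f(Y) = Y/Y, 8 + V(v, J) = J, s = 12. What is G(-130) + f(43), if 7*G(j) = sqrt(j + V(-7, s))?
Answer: 1 + 3*I*sqrt(14)/7 ≈ 1.0 + 1.6036*I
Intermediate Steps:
V(v, J) = -8 + J
G(j) = sqrt(4 + j)/7 (G(j) = sqrt(j + (-8 + 12))/7 = sqrt(j + 4)/7 = sqrt(4 + j)/7)
f(Y) = 1
G(-130) + f(43) = sqrt(4 - 130)/7 + 1 = sqrt(-126)/7 + 1 = (3*I*sqrt(14))/7 + 1 = 3*I*sqrt(14)/7 + 1 = 1 + 3*I*sqrt(14)/7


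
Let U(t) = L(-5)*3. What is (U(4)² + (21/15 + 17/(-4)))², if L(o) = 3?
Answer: 2442969/400 ≈ 6107.4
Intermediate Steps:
U(t) = 9 (U(t) = 3*3 = 9)
(U(4)² + (21/15 + 17/(-4)))² = (9² + (21/15 + 17/(-4)))² = (81 + (21*(1/15) + 17*(-¼)))² = (81 + (7/5 - 17/4))² = (81 - 57/20)² = (1563/20)² = 2442969/400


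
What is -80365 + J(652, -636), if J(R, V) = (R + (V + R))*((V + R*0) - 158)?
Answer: -610757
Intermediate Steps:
J(R, V) = (-158 + V)*(V + 2*R) (J(R, V) = (R + (R + V))*((V + 0) - 158) = (V + 2*R)*(V - 158) = (V + 2*R)*(-158 + V) = (-158 + V)*(V + 2*R))
-80365 + J(652, -636) = -80365 + ((-636)**2 - 316*652 - 158*(-636) + 2*652*(-636)) = -80365 + (404496 - 206032 + 100488 - 829344) = -80365 - 530392 = -610757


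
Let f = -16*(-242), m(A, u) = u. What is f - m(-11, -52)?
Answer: 3924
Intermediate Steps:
f = 3872
f - m(-11, -52) = 3872 - 1*(-52) = 3872 + 52 = 3924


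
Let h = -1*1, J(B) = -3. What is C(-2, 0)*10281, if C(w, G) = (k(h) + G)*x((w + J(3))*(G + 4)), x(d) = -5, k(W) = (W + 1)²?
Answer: 0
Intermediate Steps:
h = -1
k(W) = (1 + W)²
C(w, G) = -5*G (C(w, G) = ((1 - 1)² + G)*(-5) = (0² + G)*(-5) = (0 + G)*(-5) = G*(-5) = -5*G)
C(-2, 0)*10281 = -5*0*10281 = 0*10281 = 0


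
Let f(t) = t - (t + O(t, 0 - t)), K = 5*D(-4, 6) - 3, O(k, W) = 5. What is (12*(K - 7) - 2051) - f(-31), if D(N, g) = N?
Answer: -2406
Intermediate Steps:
K = -23 (K = 5*(-4) - 3 = -20 - 3 = -23)
f(t) = -5 (f(t) = t - (t + 5) = t - (5 + t) = t + (-5 - t) = -5)
(12*(K - 7) - 2051) - f(-31) = (12*(-23 - 7) - 2051) - 1*(-5) = (12*(-30) - 2051) + 5 = (-360 - 2051) + 5 = -2411 + 5 = -2406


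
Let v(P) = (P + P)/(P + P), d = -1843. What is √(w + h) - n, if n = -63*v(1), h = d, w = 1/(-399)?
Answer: 63 + I*√293407842/399 ≈ 63.0 + 42.93*I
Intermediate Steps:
w = -1/399 ≈ -0.0025063
h = -1843
v(P) = 1 (v(P) = (2*P)/((2*P)) = (2*P)*(1/(2*P)) = 1)
n = -63 (n = -63*1 = -63)
√(w + h) - n = √(-1/399 - 1843) - 1*(-63) = √(-735358/399) + 63 = I*√293407842/399 + 63 = 63 + I*√293407842/399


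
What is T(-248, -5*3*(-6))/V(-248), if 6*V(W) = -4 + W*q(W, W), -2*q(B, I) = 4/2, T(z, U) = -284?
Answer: -426/61 ≈ -6.9836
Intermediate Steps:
q(B, I) = -1 (q(B, I) = -2/2 = -½*2 = -1)
V(W) = -⅔ - W/6 (V(W) = (-4 + W*(-1))/6 = (-4 - W)/6 = -⅔ - W/6)
T(-248, -5*3*(-6))/V(-248) = -284/(-⅔ - ⅙*(-248)) = -284/(-⅔ + 124/3) = -284/122/3 = -284*3/122 = -426/61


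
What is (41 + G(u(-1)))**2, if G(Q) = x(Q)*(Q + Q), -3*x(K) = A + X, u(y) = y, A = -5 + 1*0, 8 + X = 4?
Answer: 1225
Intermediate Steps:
X = -4 (X = -8 + 4 = -4)
A = -5 (A = -5 + 0 = -5)
x(K) = 3 (x(K) = -(-5 - 4)/3 = -1/3*(-9) = 3)
G(Q) = 6*Q (G(Q) = 3*(Q + Q) = 3*(2*Q) = 6*Q)
(41 + G(u(-1)))**2 = (41 + 6*(-1))**2 = (41 - 6)**2 = 35**2 = 1225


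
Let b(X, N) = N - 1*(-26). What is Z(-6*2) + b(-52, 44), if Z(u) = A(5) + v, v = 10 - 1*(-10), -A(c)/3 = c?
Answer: 75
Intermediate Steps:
A(c) = -3*c
v = 20 (v = 10 + 10 = 20)
b(X, N) = 26 + N (b(X, N) = N + 26 = 26 + N)
Z(u) = 5 (Z(u) = -3*5 + 20 = -15 + 20 = 5)
Z(-6*2) + b(-52, 44) = 5 + (26 + 44) = 5 + 70 = 75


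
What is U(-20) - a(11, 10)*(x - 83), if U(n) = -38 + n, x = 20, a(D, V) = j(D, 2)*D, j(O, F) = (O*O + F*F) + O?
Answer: 94190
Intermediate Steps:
j(O, F) = O + F**2 + O**2 (j(O, F) = (O**2 + F**2) + O = (F**2 + O**2) + O = O + F**2 + O**2)
a(D, V) = D*(4 + D + D**2) (a(D, V) = (D + 2**2 + D**2)*D = (D + 4 + D**2)*D = (4 + D + D**2)*D = D*(4 + D + D**2))
U(-20) - a(11, 10)*(x - 83) = (-38 - 20) - 11*(4 + 11 + 11**2)*(20 - 83) = -58 - 11*(4 + 11 + 121)*(-63) = -58 - 11*136*(-63) = -58 - 1496*(-63) = -58 - 1*(-94248) = -58 + 94248 = 94190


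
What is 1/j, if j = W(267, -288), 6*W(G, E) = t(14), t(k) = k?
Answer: 3/7 ≈ 0.42857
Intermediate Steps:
W(G, E) = 7/3 (W(G, E) = (⅙)*14 = 7/3)
j = 7/3 ≈ 2.3333
1/j = 1/(7/3) = 3/7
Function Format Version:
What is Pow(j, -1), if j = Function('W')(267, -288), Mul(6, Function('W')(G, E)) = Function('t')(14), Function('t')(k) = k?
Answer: Rational(3, 7) ≈ 0.42857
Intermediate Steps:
Function('W')(G, E) = Rational(7, 3) (Function('W')(G, E) = Mul(Rational(1, 6), 14) = Rational(7, 3))
j = Rational(7, 3) ≈ 2.3333
Pow(j, -1) = Pow(Rational(7, 3), -1) = Rational(3, 7)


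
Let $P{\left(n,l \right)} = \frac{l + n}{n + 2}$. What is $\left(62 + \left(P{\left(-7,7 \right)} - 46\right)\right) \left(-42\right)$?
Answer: $-672$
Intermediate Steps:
$P{\left(n,l \right)} = \frac{l + n}{2 + n}$
$\left(62 + \left(P{\left(-7,7 \right)} - 46\right)\right) \left(-42\right) = \left(62 - \left(46 - \frac{7 - 7}{2 - 7}\right)\right) \left(-42\right) = \left(62 - \left(46 - \frac{1}{-5} \cdot 0\right)\right) \left(-42\right) = \left(62 - 46\right) \left(-42\right) = 16 \left(-42\right) = -672$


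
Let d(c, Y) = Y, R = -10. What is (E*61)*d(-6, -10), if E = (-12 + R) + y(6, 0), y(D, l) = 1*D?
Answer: 9760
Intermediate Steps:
y(D, l) = D
E = -16 (E = (-12 - 10) + 6 = -22 + 6 = -16)
(E*61)*d(-6, -10) = -16*61*(-10) = -976*(-10) = 9760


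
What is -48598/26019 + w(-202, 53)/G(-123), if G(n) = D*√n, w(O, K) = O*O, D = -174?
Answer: -48598/26019 + 20402*I*√123/10701 ≈ -1.8678 + 21.145*I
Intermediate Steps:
w(O, K) = O²
G(n) = -174*√n
-48598/26019 + w(-202, 53)/G(-123) = -48598/26019 + (-202)²/((-174*I*√123)) = -48598*1/26019 + 40804/((-174*I*√123)) = -48598/26019 + 40804/((-174*I*√123)) = -48598/26019 + 40804*(I*√123/21402) = -48598/26019 + 20402*I*√123/10701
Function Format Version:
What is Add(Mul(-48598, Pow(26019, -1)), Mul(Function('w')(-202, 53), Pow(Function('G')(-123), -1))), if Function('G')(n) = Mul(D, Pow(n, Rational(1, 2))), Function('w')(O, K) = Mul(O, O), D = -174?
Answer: Add(Rational(-48598, 26019), Mul(Rational(20402, 10701), I, Pow(123, Rational(1, 2)))) ≈ Add(-1.8678, Mul(21.145, I))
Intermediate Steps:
Function('w')(O, K) = Pow(O, 2)
Function('G')(n) = Mul(-174, Pow(n, Rational(1, 2)))
Add(Mul(-48598, Pow(26019, -1)), Mul(Function('w')(-202, 53), Pow(Function('G')(-123), -1))) = Add(Mul(-48598, Pow(26019, -1)), Mul(Pow(-202, 2), Pow(Mul(-174, Pow(-123, Rational(1, 2))), -1))) = Add(Mul(-48598, Rational(1, 26019)), Mul(40804, Pow(Mul(-174, Mul(I, Pow(123, Rational(1, 2)))), -1))) = Add(Rational(-48598, 26019), Mul(40804, Pow(Mul(-174, I, Pow(123, Rational(1, 2))), -1))) = Add(Rational(-48598, 26019), Mul(40804, Mul(Rational(1, 21402), I, Pow(123, Rational(1, 2))))) = Add(Rational(-48598, 26019), Mul(Rational(20402, 10701), I, Pow(123, Rational(1, 2))))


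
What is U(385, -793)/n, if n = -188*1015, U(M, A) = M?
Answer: -11/5452 ≈ -0.0020176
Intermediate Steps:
n = -190820
U(385, -793)/n = 385/(-190820) = 385*(-1/190820) = -11/5452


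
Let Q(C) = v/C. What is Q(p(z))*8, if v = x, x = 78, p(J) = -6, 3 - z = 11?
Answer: -104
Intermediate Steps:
z = -8 (z = 3 - 1*11 = 3 - 11 = -8)
v = 78
Q(C) = 78/C
Q(p(z))*8 = (78/(-6))*8 = (78*(-⅙))*8 = -13*8 = -104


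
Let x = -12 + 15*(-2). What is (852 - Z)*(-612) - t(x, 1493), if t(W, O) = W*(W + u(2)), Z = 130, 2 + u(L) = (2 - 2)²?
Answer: -443712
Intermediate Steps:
u(L) = -2 (u(L) = -2 + (2 - 2)² = -2 + 0² = -2 + 0 = -2)
x = -42 (x = -12 - 30 = -42)
t(W, O) = W*(-2 + W) (t(W, O) = W*(W - 2) = W*(-2 + W))
(852 - Z)*(-612) - t(x, 1493) = (852 - 1*130)*(-612) - (-42)*(-2 - 42) = (852 - 130)*(-612) - (-42)*(-44) = 722*(-612) - 1*1848 = -441864 - 1848 = -443712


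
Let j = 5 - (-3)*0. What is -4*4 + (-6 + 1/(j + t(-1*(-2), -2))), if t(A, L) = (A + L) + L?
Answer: -65/3 ≈ -21.667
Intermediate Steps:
t(A, L) = A + 2*L
j = 5 (j = 5 - 1*0 = 5 + 0 = 5)
-4*4 + (-6 + 1/(j + t(-1*(-2), -2))) = -4*4 + (-6 + 1/(5 + (-1*(-2) + 2*(-2)))) = -16 + (-6 + 1/(5 + (2 - 4))) = -16 + (-6 + 1/(5 - 2)) = -16 + (-6 + 1/3) = -16 - 17/3 = -65/3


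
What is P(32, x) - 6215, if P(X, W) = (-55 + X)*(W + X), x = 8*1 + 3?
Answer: -7204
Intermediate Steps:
x = 11 (x = 8 + 3 = 11)
P(32, x) - 6215 = (32² - 55*11 - 55*32 + 11*32) - 6215 = (1024 - 605 - 1760 + 352) - 6215 = -989 - 6215 = -7204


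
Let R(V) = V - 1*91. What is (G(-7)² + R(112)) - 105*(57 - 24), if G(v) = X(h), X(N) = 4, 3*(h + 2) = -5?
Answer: -3428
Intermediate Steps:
h = -11/3 (h = -2 + (⅓)*(-5) = -2 - 5/3 = -11/3 ≈ -3.6667)
G(v) = 4
R(V) = -91 + V (R(V) = V - 91 = -91 + V)
(G(-7)² + R(112)) - 105*(57 - 24) = (4² + (-91 + 112)) - 105*(57 - 24) = (16 + 21) - 105*33 = 37 - 3465 = -3428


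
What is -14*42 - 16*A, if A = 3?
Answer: -636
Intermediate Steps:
-14*42 - 16*A = -14*42 - 16*3 = -588 - 48 = -636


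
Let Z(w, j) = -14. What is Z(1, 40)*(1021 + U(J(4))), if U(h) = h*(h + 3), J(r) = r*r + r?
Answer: -20734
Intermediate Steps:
J(r) = r + r² (J(r) = r² + r = r + r²)
U(h) = h*(3 + h)
Z(1, 40)*(1021 + U(J(4))) = -14*(1021 + (4*(1 + 4))*(3 + 4*(1 + 4))) = -14*(1021 + (4*5)*(3 + 4*5)) = -14*(1021 + 20*(3 + 20)) = -14*(1021 + 20*23) = -14*(1021 + 460) = -14*1481 = -20734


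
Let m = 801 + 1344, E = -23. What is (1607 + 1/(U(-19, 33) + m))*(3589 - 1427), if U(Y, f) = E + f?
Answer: 7487191932/2155 ≈ 3.4743e+6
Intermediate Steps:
U(Y, f) = -23 + f
m = 2145
(1607 + 1/(U(-19, 33) + m))*(3589 - 1427) = (1607 + 1/((-23 + 33) + 2145))*(3589 - 1427) = (1607 + 1/(10 + 2145))*2162 = (1607 + 1/2155)*2162 = (3463086/2155)*2162 = 7487191932/2155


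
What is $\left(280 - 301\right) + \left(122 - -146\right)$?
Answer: $247$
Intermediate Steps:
$\left(280 - 301\right) + \left(122 - -146\right) = \left(280 - 301\right) + \left(122 + 146\right) = -21 + 268 = 247$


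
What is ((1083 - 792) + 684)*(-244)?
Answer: -237900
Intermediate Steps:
((1083 - 792) + 684)*(-244) = (291 + 684)*(-244) = 975*(-244) = -237900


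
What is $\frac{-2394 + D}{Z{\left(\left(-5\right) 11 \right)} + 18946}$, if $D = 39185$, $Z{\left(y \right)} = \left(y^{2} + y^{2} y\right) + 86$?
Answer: $- \frac{36791}{144318} \approx -0.25493$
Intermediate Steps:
$Z{\left(y \right)} = 86 + y^{2} + y^{3}$ ($Z{\left(y \right)} = \left(y^{2} + y^{3}\right) + 86 = 86 + y^{2} + y^{3}$)
$\frac{-2394 + D}{Z{\left(\left(-5\right) 11 \right)} + 18946} = \frac{-2394 + 39185}{\left(86 + \left(\left(-5\right) 11\right)^{2} + \left(\left(-5\right) 11\right)^{3}\right) + 18946} = \frac{36791}{\left(86 + \left(-55\right)^{2} + \left(-55\right)^{3}\right) + 18946} = \frac{36791}{\left(86 + 3025 - 166375\right) + 18946} = \frac{36791}{-163264 + 18946} = \frac{36791}{-144318} = 36791 \left(- \frac{1}{144318}\right) = - \frac{36791}{144318}$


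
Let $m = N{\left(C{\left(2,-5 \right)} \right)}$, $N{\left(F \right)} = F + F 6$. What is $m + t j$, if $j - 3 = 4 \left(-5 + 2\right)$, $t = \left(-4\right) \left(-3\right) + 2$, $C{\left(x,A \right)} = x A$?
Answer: $-196$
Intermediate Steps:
$C{\left(x,A \right)} = A x$
$t = 14$ ($t = 12 + 2 = 14$)
$j = -9$ ($j = 3 + 4 \left(-5 + 2\right) = 3 + 4 \left(-3\right) = 3 - 12 = -9$)
$N{\left(F \right)} = 7 F$ ($N{\left(F \right)} = F + 6 F = 7 F$)
$m = -70$ ($m = 7 \left(\left(-5\right) 2\right) = 7 \left(-10\right) = -70$)
$m + t j = -70 + 14 \left(-9\right) = -70 - 126 = -196$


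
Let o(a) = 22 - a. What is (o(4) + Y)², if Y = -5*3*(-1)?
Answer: 1089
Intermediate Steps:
Y = 15 (Y = -15*(-1) = 15)
(o(4) + Y)² = ((22 - 1*4) + 15)² = ((22 - 4) + 15)² = (18 + 15)² = 33² = 1089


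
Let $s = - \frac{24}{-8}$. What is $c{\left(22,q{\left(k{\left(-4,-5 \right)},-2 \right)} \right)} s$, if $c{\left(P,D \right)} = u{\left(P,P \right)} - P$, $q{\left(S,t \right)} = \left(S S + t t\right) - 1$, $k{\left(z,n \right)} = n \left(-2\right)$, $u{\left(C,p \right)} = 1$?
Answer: $-63$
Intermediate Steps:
$k{\left(z,n \right)} = - 2 n$
$q{\left(S,t \right)} = -1 + S^{2} + t^{2}$ ($q{\left(S,t \right)} = \left(S^{2} + t^{2}\right) - 1 = -1 + S^{2} + t^{2}$)
$c{\left(P,D \right)} = 1 - P$
$s = 3$ ($s = \left(-24\right) \left(- \frac{1}{8}\right) = 3$)
$c{\left(22,q{\left(k{\left(-4,-5 \right)},-2 \right)} \right)} s = \left(1 - 22\right) 3 = \left(-21\right) 3 = -63$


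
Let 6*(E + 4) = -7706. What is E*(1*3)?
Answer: -3865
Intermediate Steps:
E = -3865/3 (E = -4 + (⅙)*(-7706) = -4 - 3853/3 = -3865/3 ≈ -1288.3)
E*(1*3) = -3865*3/3 = -3865/3*3 = -3865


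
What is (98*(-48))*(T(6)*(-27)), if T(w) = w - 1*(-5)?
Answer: 1397088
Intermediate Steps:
T(w) = 5 + w (T(w) = w + 5 = 5 + w)
(98*(-48))*(T(6)*(-27)) = (98*(-48))*((5 + 6)*(-27)) = -51744*(-27) = -4704*(-297) = 1397088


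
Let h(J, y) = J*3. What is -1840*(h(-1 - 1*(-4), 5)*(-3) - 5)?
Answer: 58880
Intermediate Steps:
h(J, y) = 3*J
-1840*(h(-1 - 1*(-4), 5)*(-3) - 5) = -1840*((3*(-1 - 1*(-4)))*(-3) - 5) = -1840*((3*(-1 + 4))*(-3) - 5) = -1840*((3*3)*(-3) - 5) = -1840*(9*(-3) - 5) = -1840*(-27 - 5) = -1840*(-32) = 58880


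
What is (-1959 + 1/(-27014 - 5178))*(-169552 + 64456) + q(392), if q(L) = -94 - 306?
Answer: 828471853073/4024 ≈ 2.0588e+8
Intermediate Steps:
q(L) = -400
(-1959 + 1/(-27014 - 5178))*(-169552 + 64456) + q(392) = (-1959 + 1/(-27014 - 5178))*(-169552 + 64456) - 400 = (-1959 + 1/(-32192))*(-105096) - 400 = (-1959 - 1/32192)*(-105096) - 400 = -63064129/32192*(-105096) - 400 = 828473462673/4024 - 400 = 828471853073/4024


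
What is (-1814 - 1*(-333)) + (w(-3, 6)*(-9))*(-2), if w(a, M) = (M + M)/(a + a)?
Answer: -1517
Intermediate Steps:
w(a, M) = M/a (w(a, M) = (2*M)/((2*a)) = (2*M)*(1/(2*a)) = M/a)
(-1814 - 1*(-333)) + (w(-3, 6)*(-9))*(-2) = (-1814 - 1*(-333)) + ((6/(-3))*(-9))*(-2) = (-1814 + 333) + ((6*(-⅓))*(-9))*(-2) = -1481 - 2*(-9)*(-2) = -1481 + 18*(-2) = -1481 - 36 = -1517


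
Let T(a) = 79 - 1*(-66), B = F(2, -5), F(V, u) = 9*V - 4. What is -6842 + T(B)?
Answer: -6697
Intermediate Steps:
F(V, u) = -4 + 9*V
B = 14 (B = -4 + 9*2 = -4 + 18 = 14)
T(a) = 145 (T(a) = 79 + 66 = 145)
-6842 + T(B) = -6842 + 145 = -6697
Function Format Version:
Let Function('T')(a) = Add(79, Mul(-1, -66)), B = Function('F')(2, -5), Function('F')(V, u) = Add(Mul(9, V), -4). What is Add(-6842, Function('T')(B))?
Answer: -6697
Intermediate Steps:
Function('F')(V, u) = Add(-4, Mul(9, V))
B = 14 (B = Add(-4, Mul(9, 2)) = Add(-4, 18) = 14)
Function('T')(a) = 145 (Function('T')(a) = Add(79, 66) = 145)
Add(-6842, Function('T')(B)) = Add(-6842, 145) = -6697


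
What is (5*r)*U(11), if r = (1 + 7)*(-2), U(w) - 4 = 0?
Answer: -320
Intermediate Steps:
U(w) = 4 (U(w) = 4 + 0 = 4)
r = -16 (r = 8*(-2) = -16)
(5*r)*U(11) = (5*(-16))*4 = -80*4 = -320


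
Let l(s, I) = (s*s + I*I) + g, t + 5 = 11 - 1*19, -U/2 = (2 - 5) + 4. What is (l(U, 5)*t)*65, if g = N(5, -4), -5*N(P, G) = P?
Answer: -23660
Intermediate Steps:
N(P, G) = -P/5
g = -1 (g = -1/5*5 = -1)
U = -2 (U = -2*((2 - 5) + 4) = -2*(-3 + 4) = -2*1 = -2)
t = -13 (t = -5 + (11 - 1*19) = -5 + (11 - 19) = -5 - 8 = -13)
l(s, I) = -1 + I**2 + s**2 (l(s, I) = (s*s + I*I) - 1 = (s**2 + I**2) - 1 = (I**2 + s**2) - 1 = -1 + I**2 + s**2)
(l(U, 5)*t)*65 = ((-1 + 5**2 + (-2)**2)*(-13))*65 = ((-1 + 25 + 4)*(-13))*65 = (28*(-13))*65 = -364*65 = -23660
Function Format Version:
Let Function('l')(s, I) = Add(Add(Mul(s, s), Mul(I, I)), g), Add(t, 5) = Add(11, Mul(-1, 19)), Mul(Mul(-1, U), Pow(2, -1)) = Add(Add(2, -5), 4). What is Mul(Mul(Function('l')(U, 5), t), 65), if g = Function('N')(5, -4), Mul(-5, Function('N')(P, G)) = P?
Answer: -23660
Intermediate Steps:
Function('N')(P, G) = Mul(Rational(-1, 5), P)
g = -1 (g = Mul(Rational(-1, 5), 5) = -1)
U = -2 (U = Mul(-2, Add(Add(2, -5), 4)) = Mul(-2, Add(-3, 4)) = Mul(-2, 1) = -2)
t = -13 (t = Add(-5, Add(11, Mul(-1, 19))) = Add(-5, Add(11, -19)) = Add(-5, -8) = -13)
Function('l')(s, I) = Add(-1, Pow(I, 2), Pow(s, 2)) (Function('l')(s, I) = Add(Add(Mul(s, s), Mul(I, I)), -1) = Add(Add(Pow(s, 2), Pow(I, 2)), -1) = Add(Add(Pow(I, 2), Pow(s, 2)), -1) = Add(-1, Pow(I, 2), Pow(s, 2)))
Mul(Mul(Function('l')(U, 5), t), 65) = Mul(Mul(Add(-1, Pow(5, 2), Pow(-2, 2)), -13), 65) = Mul(Mul(Add(-1, 25, 4), -13), 65) = Mul(Mul(28, -13), 65) = Mul(-364, 65) = -23660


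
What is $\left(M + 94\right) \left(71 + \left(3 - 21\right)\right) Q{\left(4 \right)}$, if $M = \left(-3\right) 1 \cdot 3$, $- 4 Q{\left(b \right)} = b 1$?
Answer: $-4505$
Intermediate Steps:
$Q{\left(b \right)} = - \frac{b}{4}$ ($Q{\left(b \right)} = - \frac{b 1}{4} = - \frac{b}{4}$)
$M = -9$ ($M = \left(-3\right) 3 = -9$)
$\left(M + 94\right) \left(71 + \left(3 - 21\right)\right) Q{\left(4 \right)} = \left(-9 + 94\right) \left(71 + \left(3 - 21\right)\right) \left(\left(- \frac{1}{4}\right) 4\right) = 85 \left(71 - 18\right) \left(-1\right) = 85 \cdot 53 \left(-1\right) = 4505 \left(-1\right) = -4505$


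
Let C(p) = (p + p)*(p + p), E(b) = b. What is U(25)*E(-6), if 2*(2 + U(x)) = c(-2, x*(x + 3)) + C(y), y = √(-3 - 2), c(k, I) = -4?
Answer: 84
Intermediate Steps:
y = I*√5 (y = √(-5) = I*√5 ≈ 2.2361*I)
C(p) = 4*p² (C(p) = (2*p)*(2*p) = 4*p²)
U(x) = -14 (U(x) = -2 + (-4 + 4*(I*√5)²)/2 = -2 + (-4 + 4*(-5))/2 = -2 + (-4 - 20)/2 = -2 + (½)*(-24) = -2 - 12 = -14)
U(25)*E(-6) = -14*(-6) = 84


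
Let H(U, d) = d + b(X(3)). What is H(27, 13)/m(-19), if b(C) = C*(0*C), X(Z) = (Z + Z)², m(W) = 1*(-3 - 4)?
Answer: -13/7 ≈ -1.8571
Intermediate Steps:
m(W) = -7 (m(W) = 1*(-7) = -7)
X(Z) = 4*Z² (X(Z) = (2*Z)² = 4*Z²)
b(C) = 0 (b(C) = C*0 = 0)
H(U, d) = d (H(U, d) = d + 0 = d)
H(27, 13)/m(-19) = 13/(-7) = 13*(-⅐) = -13/7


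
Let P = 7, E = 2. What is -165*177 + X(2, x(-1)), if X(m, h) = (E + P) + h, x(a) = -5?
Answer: -29201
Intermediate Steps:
X(m, h) = 9 + h (X(m, h) = (2 + 7) + h = 9 + h)
-165*177 + X(2, x(-1)) = -165*177 + (9 - 5) = -29205 + 4 = -29201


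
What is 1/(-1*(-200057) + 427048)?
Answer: 1/627105 ≈ 1.5946e-6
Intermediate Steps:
1/(-1*(-200057) + 427048) = 1/(200057 + 427048) = 1/627105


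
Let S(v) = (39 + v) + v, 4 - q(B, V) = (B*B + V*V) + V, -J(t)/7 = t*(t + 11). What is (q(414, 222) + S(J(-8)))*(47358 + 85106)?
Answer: -29211358672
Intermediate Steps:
J(t) = -7*t*(11 + t) (J(t) = -7*t*(t + 11) = -7*t*(11 + t))
q(B, V) = 4 - V - B**2 - V**2 (q(B, V) = 4 - ((B*B + V*V) + V) = 4 - ((B**2 + V**2) + V) = 4 - (V + B**2 + V**2) = 4 + (-V - B**2 - V**2) = 4 - V - B**2 - V**2)
S(v) = 39 + 2*v
(q(414, 222) + S(J(-8)))*(47358 + 85106) = ((4 - 1*222 - 1*414**2 - 1*222**2) + (39 + 2*(-7*(-8)*(11 - 8))))*(47358 + 85106) = ((4 - 222 - 1*171396 - 1*49284) + (39 + 2*(-7*(-8)*3)))*132464 = ((4 - 222 - 171396 - 49284) + (39 + 2*168))*132464 = (-220898 + (39 + 336))*132464 = (-220898 + 375)*132464 = -220523*132464 = -29211358672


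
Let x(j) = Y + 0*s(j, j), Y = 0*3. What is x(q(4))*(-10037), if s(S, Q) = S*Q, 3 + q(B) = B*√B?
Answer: 0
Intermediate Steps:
q(B) = -3 + B^(3/2) (q(B) = -3 + B*√B = -3 + B^(3/2))
Y = 0
s(S, Q) = Q*S
x(j) = 0 (x(j) = 0 + 0*(j*j) = 0 + 0*j² = 0 + 0 = 0)
x(q(4))*(-10037) = 0*(-10037) = 0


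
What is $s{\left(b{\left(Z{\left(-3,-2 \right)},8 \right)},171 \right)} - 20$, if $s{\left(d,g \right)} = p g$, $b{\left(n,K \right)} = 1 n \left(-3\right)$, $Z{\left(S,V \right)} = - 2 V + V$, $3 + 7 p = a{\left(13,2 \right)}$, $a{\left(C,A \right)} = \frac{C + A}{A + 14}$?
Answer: $- \frac{7883}{112} \approx -70.384$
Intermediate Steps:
$a{\left(C,A \right)} = \frac{A + C}{14 + A}$
$p = - \frac{33}{112}$ ($p = - \frac{3}{7} + \frac{\frac{1}{14 + 2} \left(2 + 13\right)}{7} = - \frac{3}{7} + \frac{\frac{1}{16} \cdot 15}{7} = - \frac{3}{7} + \frac{1}{7} \cdot \frac{15}{16} = - \frac{3}{7} + \frac{15}{112} = - \frac{33}{112} \approx -0.29464$)
$Z{\left(S,V \right)} = - V$
$b{\left(n,K \right)} = - 3 n$ ($b{\left(n,K \right)} = n \left(-3\right) = - 3 n$)
$s{\left(d,g \right)} = - \frac{33 g}{112}$
$s{\left(b{\left(Z{\left(-3,-2 \right)},8 \right)},171 \right)} - 20 = \left(- \frac{33}{112}\right) 171 - 20 = - \frac{5643}{112} - 20 = - \frac{7883}{112}$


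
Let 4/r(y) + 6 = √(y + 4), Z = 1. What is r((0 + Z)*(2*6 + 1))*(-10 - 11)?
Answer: 504/19 + 84*√17/19 ≈ 44.755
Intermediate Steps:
r(y) = 4/(-6 + √(4 + y)) (r(y) = 4/(-6 + √(y + 4)) = 4/(-6 + √(4 + y)))
r((0 + Z)*(2*6 + 1))*(-10 - 11) = (4/(-6 + √(4 + (0 + 1)*(2*6 + 1))))*(-10 - 11) = (4/(-6 + √(4 + 1*(12 + 1))))*(-21) = (4/(-6 + √(4 + 1*13)))*(-21) = (4/(-6 + √(4 + 13)))*(-21) = (4/(-6 + √17))*(-21) = -84/(-6 + √17)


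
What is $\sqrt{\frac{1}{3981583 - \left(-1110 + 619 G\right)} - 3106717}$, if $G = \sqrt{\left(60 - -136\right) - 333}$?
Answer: $\sqrt{\frac{-12373100048880 + 1923057823 i \sqrt{137}}{3982693 - 619 i \sqrt{137}}} \approx 3.0 \cdot 10^{-11} - 1762.6 i$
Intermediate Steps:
$G = i \sqrt{137}$ ($G = \sqrt{\left(60 + 136\right) - 333} = \sqrt{196 - 333} = \sqrt{-137} = i \sqrt{137} \approx 11.705 i$)
$\sqrt{\frac{1}{3981583 - \left(-1110 + 619 G\right)} - 3106717} = \sqrt{\frac{1}{3981583 + \left(- 619 i \sqrt{137} + 1110\right)} - 3106717} = \sqrt{\frac{1}{3981583 + \left(1110 - 619 i \sqrt{137}\right)} - 3106717} = \sqrt{\frac{1}{3982693 - 619 i \sqrt{137}} - 3106717} = \sqrt{-3106717 + \frac{1}{3982693 - 619 i \sqrt{137}}}$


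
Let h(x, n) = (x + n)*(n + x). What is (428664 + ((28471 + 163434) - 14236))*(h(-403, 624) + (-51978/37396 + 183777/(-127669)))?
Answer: 70688897001370599315/2387154962 ≈ 2.9612e+10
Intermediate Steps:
h(x, n) = (n + x)**2 (h(x, n) = (n + x)*(n + x) = (n + x)**2)
(428664 + ((28471 + 163434) - 14236))*(h(-403, 624) + (-51978/37396 + 183777/(-127669))) = (428664 + ((28471 + 163434) - 14236))*((624 - 403)**2 + (-51978/37396 + 183777/(-127669))) = (428664 + (191905 - 14236))*(221**2 + (-51978*1/37396 + 183777*(-1/127669))) = (428664 + 177669)*(48841 + (-25989/18698 - 183777/127669)) = 606333*(48841 - 6754251987/2387154962) = 606333*(116584281247055/2387154962) = 70688897001370599315/2387154962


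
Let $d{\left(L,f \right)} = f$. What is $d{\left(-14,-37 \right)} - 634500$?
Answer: $-634537$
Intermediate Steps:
$d{\left(-14,-37 \right)} - 634500 = -37 - 634500 = -634537$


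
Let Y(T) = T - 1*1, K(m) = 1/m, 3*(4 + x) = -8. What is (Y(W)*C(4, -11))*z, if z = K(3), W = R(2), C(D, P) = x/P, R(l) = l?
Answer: 20/99 ≈ 0.20202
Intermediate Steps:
x = -20/3 (x = -4 + (⅓)*(-8) = -4 - 8/3 = -20/3 ≈ -6.6667)
C(D, P) = -20/(3*P)
W = 2
Y(T) = -1 + T (Y(T) = T - 1 = -1 + T)
z = ⅓ (z = 1/3 = ⅓ ≈ 0.33333)
(Y(W)*C(4, -11))*z = ((-1 + 2)*(-20/3/(-11)))*(⅓) = (1*(-20/3*(-1/11)))*(⅓) = (1*(20/33))*(⅓) = (20/33)*(⅓) = 20/99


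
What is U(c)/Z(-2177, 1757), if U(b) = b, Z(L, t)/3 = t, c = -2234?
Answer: -2234/5271 ≈ -0.42383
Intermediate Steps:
Z(L, t) = 3*t
U(c)/Z(-2177, 1757) = -2234/(3*1757) = -2234/5271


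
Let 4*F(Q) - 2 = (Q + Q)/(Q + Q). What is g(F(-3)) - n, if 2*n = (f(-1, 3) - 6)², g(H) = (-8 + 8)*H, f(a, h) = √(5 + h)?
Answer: -22 + 12*√2 ≈ -5.0294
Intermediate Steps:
F(Q) = ¾ (F(Q) = ½ + ((Q + Q)/(Q + Q))/4 = ½ + ((2*Q)/((2*Q)))/4 = ½ + ((2*Q)*(1/(2*Q)))/4 = ½ + (¼)*1 = ½ + ¼ = ¾)
g(H) = 0 (g(H) = 0*H = 0)
n = (-6 + 2*√2)²/2 (n = (√(5 + 3) - 6)²/2 = (√8 - 6)²/2 = (2*√2 - 6)²/2 = (-6 + 2*√2)²/2 ≈ 5.0294)
g(F(-3)) - n = 0 - (22 - 12*√2) = 0 + (-22 + 12*√2) = -22 + 12*√2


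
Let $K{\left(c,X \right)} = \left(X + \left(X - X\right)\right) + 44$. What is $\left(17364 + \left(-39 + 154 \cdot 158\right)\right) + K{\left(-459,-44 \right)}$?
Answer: $41657$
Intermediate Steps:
$K{\left(c,X \right)} = 44 + X$ ($K{\left(c,X \right)} = \left(X + 0\right) + 44 = X + 44 = 44 + X$)
$\left(17364 + \left(-39 + 154 \cdot 158\right)\right) + K{\left(-459,-44 \right)} = \left(17364 + \left(-39 + 154 \cdot 158\right)\right) + \left(44 - 44\right) = \left(17364 + \left(-39 + 24332\right)\right) + 0 = \left(17364 + 24293\right) + 0 = 41657 + 0 = 41657$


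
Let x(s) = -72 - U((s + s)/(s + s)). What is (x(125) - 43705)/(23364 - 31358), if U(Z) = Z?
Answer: 3127/571 ≈ 5.4764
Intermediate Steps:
x(s) = -73 (x(s) = -72 - (s + s)/(s + s) = -72 - 2*s/(2*s) = -72 - 2*s*1/(2*s) = -72 - 1*1 = -72 - 1 = -73)
(x(125) - 43705)/(23364 - 31358) = (-73 - 43705)/(23364 - 31358) = -43778/(-7994) = -43778*(-1/7994) = 3127/571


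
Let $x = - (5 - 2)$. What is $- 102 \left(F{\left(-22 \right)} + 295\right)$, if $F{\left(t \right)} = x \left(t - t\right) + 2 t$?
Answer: $-25602$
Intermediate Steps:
$x = -3$ ($x = \left(-1\right) 3 = -3$)
$F{\left(t \right)} = 2 t$ ($F{\left(t \right)} = - 3 \left(t - t\right) + 2 t = \left(-3\right) 0 + 2 t = 0 + 2 t = 2 t$)
$- 102 \left(F{\left(-22 \right)} + 295\right) = - 102 \left(2 \left(-22\right) + 295\right) = - 102 \left(-44 + 295\right) = \left(-102\right) 251 = -25602$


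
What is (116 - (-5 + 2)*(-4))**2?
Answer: 10816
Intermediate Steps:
(116 - (-5 + 2)*(-4))**2 = (116 - (-3)*(-4))**2 = (116 - 1*(-3)*(-4))**2 = (116 + 3*(-4))**2 = (116 - 12)**2 = 104**2 = 10816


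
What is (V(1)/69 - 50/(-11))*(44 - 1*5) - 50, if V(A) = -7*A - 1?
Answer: 31056/253 ≈ 122.75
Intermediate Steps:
V(A) = -1 - 7*A
(V(1)/69 - 50/(-11))*(44 - 1*5) - 50 = ((-1 - 7*1)/69 - 50/(-11))*(44 - 1*5) - 50 = ((-1 - 7)*(1/69) - 50*(-1/11))*(44 - 5) - 50 = (-8*1/69 + 50/11)*39 - 50 = (-8/69 + 50/11)*39 - 50 = (3362/759)*39 - 50 = 43706/253 - 50 = 31056/253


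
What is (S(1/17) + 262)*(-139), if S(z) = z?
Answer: -619245/17 ≈ -36426.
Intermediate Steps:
(S(1/17) + 262)*(-139) = (1/17 + 262)*(-139) = (4455/17)*(-139) = -619245/17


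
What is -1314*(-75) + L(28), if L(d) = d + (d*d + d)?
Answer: 99390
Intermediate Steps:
L(d) = d² + 2*d (L(d) = d + (d² + d) = d + (d + d²) = d² + 2*d)
-1314*(-75) + L(28) = -1314*(-75) + 28*(2 + 28) = 98550 + 28*30 = 98550 + 840 = 99390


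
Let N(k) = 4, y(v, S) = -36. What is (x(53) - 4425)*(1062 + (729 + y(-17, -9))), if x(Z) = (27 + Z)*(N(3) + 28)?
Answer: -3273075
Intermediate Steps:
x(Z) = 864 + 32*Z (x(Z) = (27 + Z)*(4 + 28) = (27 + Z)*32 = 864 + 32*Z)
(x(53) - 4425)*(1062 + (729 + y(-17, -9))) = ((864 + 32*53) - 4425)*(1062 + (729 - 36)) = ((864 + 1696) - 4425)*(1062 + 693) = (2560 - 4425)*1755 = -1865*1755 = -3273075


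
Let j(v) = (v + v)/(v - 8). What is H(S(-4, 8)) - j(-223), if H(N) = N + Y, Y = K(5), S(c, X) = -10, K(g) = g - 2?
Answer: -2063/231 ≈ -8.9307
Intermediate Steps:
j(v) = 2*v/(-8 + v) (j(v) = (2*v)/(-8 + v) = 2*v/(-8 + v))
K(g) = -2 + g
Y = 3 (Y = -2 + 5 = 3)
H(N) = 3 + N (H(N) = N + 3 = 3 + N)
H(S(-4, 8)) - j(-223) = (3 - 10) - 2*(-223)/(-8 - 223) = -7 - 2*(-223)/(-231) = -7 - 2*(-223)*(-1)/231 = -7 - 1*446/231 = -7 - 446/231 = -2063/231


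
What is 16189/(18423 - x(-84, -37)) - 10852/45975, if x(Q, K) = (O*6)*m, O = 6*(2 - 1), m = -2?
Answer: 36238769/56687175 ≈ 0.63928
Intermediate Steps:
O = 6 (O = 6*1 = 6)
x(Q, K) = -72 (x(Q, K) = (6*6)*(-2) = 36*(-2) = -72)
16189/(18423 - x(-84, -37)) - 10852/45975 = 16189/(18423 - 1*(-72)) - 10852/45975 = 16189/(18423 + 72) - 10852*1/45975 = 16189/18495 - 10852/45975 = 36238769/56687175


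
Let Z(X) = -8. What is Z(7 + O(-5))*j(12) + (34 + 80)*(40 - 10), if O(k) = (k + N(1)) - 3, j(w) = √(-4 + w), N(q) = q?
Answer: 3420 - 16*√2 ≈ 3397.4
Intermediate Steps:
O(k) = -2 + k (O(k) = (k + 1) - 3 = (1 + k) - 3 = -2 + k)
Z(7 + O(-5))*j(12) + (34 + 80)*(40 - 10) = -8*√(-4 + 12) + (34 + 80)*(40 - 10) = -16*√2 + 114*30 = -16*√2 + 3420 = 3420 - 16*√2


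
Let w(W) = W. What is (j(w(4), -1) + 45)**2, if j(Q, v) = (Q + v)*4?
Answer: 3249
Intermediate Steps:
j(Q, v) = 4*Q + 4*v
(j(w(4), -1) + 45)**2 = ((4*4 + 4*(-1)) + 45)**2 = ((16 - 4) + 45)**2 = (12 + 45)**2 = 57**2 = 3249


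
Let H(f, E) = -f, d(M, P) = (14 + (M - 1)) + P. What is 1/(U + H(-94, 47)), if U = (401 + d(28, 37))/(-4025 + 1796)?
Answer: 2229/209047 ≈ 0.010663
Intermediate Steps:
d(M, P) = 13 + M + P (d(M, P) = (14 + (-1 + M)) + P = (13 + M) + P = 13 + M + P)
U = -479/2229 (U = (401 + (13 + 28 + 37))/(-4025 + 1796) = (401 + 78)/(-2229) = 479*(-1/2229) = -479/2229 ≈ -0.21489)
1/(U + H(-94, 47)) = 1/(-479/2229 - 1*(-94)) = 1/(-479/2229 + 94) = 1/(209047/2229) = 2229/209047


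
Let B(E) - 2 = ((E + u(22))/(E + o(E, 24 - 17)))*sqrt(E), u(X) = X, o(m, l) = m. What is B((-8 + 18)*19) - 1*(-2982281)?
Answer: 2982283 + 53*sqrt(190)/95 ≈ 2.9823e+6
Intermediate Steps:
B(E) = 2 + (22 + E)/(2*sqrt(E)) (B(E) = 2 + ((E + 22)/(E + E))*sqrt(E) = 2 + ((22 + E)/((2*E)))*sqrt(E) = 2 + ((22 + E)*(1/(2*E)))*sqrt(E) = 2 + ((22 + E)/(2*E))*sqrt(E) = 2 + (22 + E)/(2*sqrt(E)))
B((-8 + 18)*19) - 1*(-2982281) = (2 + sqrt((-8 + 18)*19)/2 + 11/sqrt((-8 + 18)*19)) - 1*(-2982281) = (2 + sqrt(10*19)/2 + 11/sqrt(10*19)) + 2982281 = (2 + sqrt(190)/2 + 11/sqrt(190)) + 2982281 = (2 + sqrt(190)/2 + 11*(sqrt(190)/190)) + 2982281 = (2 + sqrt(190)/2 + 11*sqrt(190)/190) + 2982281 = (2 + 53*sqrt(190)/95) + 2982281 = 2982283 + 53*sqrt(190)/95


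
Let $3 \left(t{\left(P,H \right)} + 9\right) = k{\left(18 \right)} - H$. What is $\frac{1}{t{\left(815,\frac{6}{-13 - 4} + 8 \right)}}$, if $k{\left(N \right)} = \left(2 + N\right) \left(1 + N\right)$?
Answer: $\frac{17}{1957} \approx 0.0086868$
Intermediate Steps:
$k{\left(N \right)} = \left(1 + N\right) \left(2 + N\right)$
$t{\left(P,H \right)} = \frac{353}{3} - \frac{H}{3}$ ($t{\left(P,H \right)} = -9 + \frac{\left(2 + 18^{2} + 3 \cdot 18\right) - H}{3} = -9 + \frac{\left(2 + 324 + 54\right) - H}{3} = -9 + \frac{380 - H}{3} = -9 - \left(- \frac{380}{3} + \frac{H}{3}\right) = \frac{353}{3} - \frac{H}{3}$)
$\frac{1}{t{\left(815,\frac{6}{-13 - 4} + 8 \right)}} = \frac{1}{\frac{353}{3} - \frac{\frac{6}{-13 - 4} + 8}{3}} = \frac{1}{\frac{353}{3} - \frac{\frac{6}{-17} + 8}{3}} = \frac{1}{\frac{353}{3} - \frac{6 \left(- \frac{1}{17}\right) + 8}{3}} = \frac{1}{\frac{353}{3} - \frac{- \frac{6}{17} + 8}{3}} = \frac{1}{\frac{353}{3} - \frac{130}{51}} = \frac{1}{\frac{1957}{17}} = \frac{17}{1957}$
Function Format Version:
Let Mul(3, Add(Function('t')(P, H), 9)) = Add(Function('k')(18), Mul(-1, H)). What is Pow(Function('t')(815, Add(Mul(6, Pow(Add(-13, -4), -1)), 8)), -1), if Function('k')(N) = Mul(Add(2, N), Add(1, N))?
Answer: Rational(17, 1957) ≈ 0.0086868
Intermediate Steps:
Function('k')(N) = Mul(Add(1, N), Add(2, N))
Function('t')(P, H) = Add(Rational(353, 3), Mul(Rational(-1, 3), H)) (Function('t')(P, H) = Add(-9, Mul(Rational(1, 3), Add(Add(2, Pow(18, 2), Mul(3, 18)), Mul(-1, H)))) = Add(-9, Mul(Rational(1, 3), Add(Add(2, 324, 54), Mul(-1, H)))) = Add(-9, Mul(Rational(1, 3), Add(380, Mul(-1, H)))) = Add(-9, Add(Rational(380, 3), Mul(Rational(-1, 3), H))) = Add(Rational(353, 3), Mul(Rational(-1, 3), H)))
Pow(Function('t')(815, Add(Mul(6, Pow(Add(-13, -4), -1)), 8)), -1) = Pow(Add(Rational(353, 3), Mul(Rational(-1, 3), Add(Mul(6, Pow(Add(-13, -4), -1)), 8))), -1) = Pow(Add(Rational(353, 3), Mul(Rational(-1, 3), Add(Mul(6, Pow(-17, -1)), 8))), -1) = Pow(Add(Rational(353, 3), Mul(Rational(-1, 3), Add(Mul(6, Rational(-1, 17)), 8))), -1) = Pow(Add(Rational(353, 3), Mul(Rational(-1, 3), Add(Rational(-6, 17), 8))), -1) = Pow(Add(Rational(353, 3), Mul(Rational(-1, 3), Rational(130, 17))), -1) = Pow(Add(Rational(353, 3), Rational(-130, 51)), -1) = Pow(Rational(1957, 17), -1) = Rational(17, 1957)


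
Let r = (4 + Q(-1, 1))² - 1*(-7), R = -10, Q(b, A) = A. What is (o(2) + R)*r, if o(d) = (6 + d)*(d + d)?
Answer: 704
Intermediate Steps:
o(d) = 2*d*(6 + d) (o(d) = (6 + d)*(2*d) = 2*d*(6 + d))
r = 32 (r = (4 + 1)² - 1*(-7) = 5² + 7 = 25 + 7 = 32)
(o(2) + R)*r = (2*2*(6 + 2) - 10)*32 = (2*2*8 - 10)*32 = (32 - 10)*32 = 22*32 = 704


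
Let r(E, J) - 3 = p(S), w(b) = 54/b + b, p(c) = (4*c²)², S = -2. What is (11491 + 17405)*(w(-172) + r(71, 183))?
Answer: 2504880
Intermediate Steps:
p(c) = 16*c⁴
w(b) = b + 54/b
r(E, J) = 259 (r(E, J) = 3 + 16*(-2)⁴ = 3 + 16*16 = 3 + 256 = 259)
(11491 + 17405)*(w(-172) + r(71, 183)) = (11491 + 17405)*((-172 + 54/(-172)) + 259) = 28896*((-172 + 54*(-1/172)) + 259) = 28896*((-172 - 27/86) + 259) = 28896*(-14819/86 + 259) = 28896*(7455/86) = 2504880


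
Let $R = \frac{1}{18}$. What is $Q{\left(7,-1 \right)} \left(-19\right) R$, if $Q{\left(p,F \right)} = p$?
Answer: $- \frac{133}{18} \approx -7.3889$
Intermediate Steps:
$R = \frac{1}{18} \approx 0.055556$
$Q{\left(7,-1 \right)} \left(-19\right) R = 7 \left(-19\right) \frac{1}{18} = \left(-133\right) \frac{1}{18} = - \frac{133}{18}$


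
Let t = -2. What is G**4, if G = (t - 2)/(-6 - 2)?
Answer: 1/16 ≈ 0.062500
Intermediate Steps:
G = 1/2 (G = (-2 - 2)/(-6 - 2) = -4/(-8) = -4*(-1/8) = 1/2 ≈ 0.50000)
G**4 = (1/2)**4 = 1/16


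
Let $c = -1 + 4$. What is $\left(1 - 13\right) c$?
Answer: $-36$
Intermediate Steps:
$c = 3$
$\left(1 - 13\right) c = \left(1 - 13\right) 3 = \left(-12\right) 3 = -36$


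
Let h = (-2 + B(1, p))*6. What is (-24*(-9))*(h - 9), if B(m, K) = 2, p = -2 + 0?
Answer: -1944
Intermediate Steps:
p = -2
h = 0 (h = (-2 + 2)*6 = 0*6 = 0)
(-24*(-9))*(h - 9) = (-24*(-9))*(0 - 9) = 216*(-9) = -1944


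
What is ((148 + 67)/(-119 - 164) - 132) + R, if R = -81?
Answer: -60494/283 ≈ -213.76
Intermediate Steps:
((148 + 67)/(-119 - 164) - 132) + R = ((148 + 67)/(-119 - 164) - 132) - 81 = (215/(-283) - 132) - 81 = (215*(-1/283) - 132) - 81 = (-215/283 - 132) - 81 = -37571/283 - 81 = -60494/283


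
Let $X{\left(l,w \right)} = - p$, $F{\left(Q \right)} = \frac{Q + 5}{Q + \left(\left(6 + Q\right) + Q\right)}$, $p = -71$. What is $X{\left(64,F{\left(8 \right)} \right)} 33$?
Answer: $2343$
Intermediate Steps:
$F{\left(Q \right)} = \frac{5 + Q}{6 + 3 Q}$ ($F{\left(Q \right)} = \frac{5 + Q}{Q + \left(6 + 2 Q\right)} = \frac{5 + Q}{6 + 3 Q}$)
$X{\left(l,w \right)} = 71$ ($X{\left(l,w \right)} = \left(-1\right) \left(-71\right) = 71$)
$X{\left(64,F{\left(8 \right)} \right)} 33 = 71 \cdot 33 = 2343$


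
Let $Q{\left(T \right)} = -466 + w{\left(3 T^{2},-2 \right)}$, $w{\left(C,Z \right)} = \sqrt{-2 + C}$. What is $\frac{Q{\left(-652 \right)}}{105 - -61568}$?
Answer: $- \frac{466}{61673} + \frac{\sqrt{1275310}}{61673} \approx 0.010755$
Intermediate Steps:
$Q{\left(T \right)} = -466 + \sqrt{-2 + 3 T^{2}}$
$\frac{Q{\left(-652 \right)}}{105 - -61568} = \frac{-466 + \sqrt{-2 + 3 \left(-652\right)^{2}}}{105 - -61568} = \frac{-466 + \sqrt{-2 + 3 \cdot 425104}}{105 + 61568} = \frac{-466 + \sqrt{-2 + 1275312}}{61673} = \left(-466 + \sqrt{1275310}\right) \frac{1}{61673} = - \frac{466}{61673} + \frac{\sqrt{1275310}}{61673}$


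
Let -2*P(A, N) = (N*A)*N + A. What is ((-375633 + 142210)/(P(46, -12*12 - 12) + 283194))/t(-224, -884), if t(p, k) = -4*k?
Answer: 233423/977905552 ≈ 0.00023870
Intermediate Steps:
P(A, N) = -A/2 - A*N²/2 (P(A, N) = -((N*A)*N + A)/2 = -((A*N)*N + A)/2 = -(A*N² + A)/2 = -(A + A*N²)/2 = -A/2 - A*N²/2)
((-375633 + 142210)/(P(46, -12*12 - 12) + 283194))/t(-224, -884) = ((-375633 + 142210)/(-½*46*(1 + (-12*12 - 12)²) + 283194))/((-4*(-884))) = -233423/(-½*46*(1 + (-144 - 12)²) + 283194)/3536 = -233423/(-½*46*(1 + (-156)²) + 283194)*(1/3536) = -233423/(-½*46*(1 + 24336) + 283194)*(1/3536) = -233423/(-½*46*24337 + 283194)*(1/3536) = -233423/(-559751 + 283194)*(1/3536) = -233423/(-276557)*(1/3536) = -233423*(-1/276557)*(1/3536) = (233423/276557)*(1/3536) = 233423/977905552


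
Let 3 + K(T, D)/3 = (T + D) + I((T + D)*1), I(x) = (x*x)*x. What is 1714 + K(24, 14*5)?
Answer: 2493739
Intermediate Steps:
I(x) = x³ (I(x) = x²*x = x³)
K(T, D) = -9 + 3*D + 3*T + 3*(D + T)³ (K(T, D) = -9 + 3*((T + D) + ((T + D)*1)³) = -9 + 3*((D + T) + ((D + T)*1)³) = -9 + 3*((D + T) + (D + T)³) = -9 + 3*(D + T + (D + T)³) = -9 + (3*D + 3*T + 3*(D + T)³) = -9 + 3*D + 3*T + 3*(D + T)³)
1714 + K(24, 14*5) = 1714 + (-9 + 3*(14*5) + 3*24 + 3*(14*5 + 24)³) = 1714 + (-9 + 3*70 + 72 + 3*(70 + 24)³) = 1714 + (-9 + 210 + 72 + 3*94³) = 1714 + (-9 + 210 + 72 + 3*830584) = 1714 + (-9 + 210 + 72 + 2491752) = 1714 + 2492025 = 2493739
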